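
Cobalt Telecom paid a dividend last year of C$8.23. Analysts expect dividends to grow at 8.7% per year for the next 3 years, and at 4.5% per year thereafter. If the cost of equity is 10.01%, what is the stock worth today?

Two-stage DDM. Project D₁…D_3 at 0.087, terminal growth 0.045, discount at r = 0.1001.
D_1 = 8.9460
D_2 = 9.7243
D_3 = 10.5703
Terminal value at t=3: TV = D_4/(r−g) = 11.0460/(0.1001−0.045) = 200.4717
P₀ = 8.9460/(1+0.1001)^1 + 9.7243/(1+0.1001)^2 + 10.5703/(1+0.1001)^3 + 200.4717/(1+0.1001)^3 = 174.6830

C$174.68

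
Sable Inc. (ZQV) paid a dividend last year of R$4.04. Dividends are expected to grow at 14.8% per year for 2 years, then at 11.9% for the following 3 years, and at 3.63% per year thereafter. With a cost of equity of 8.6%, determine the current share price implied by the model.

R$126.14

Three-stage DDM. Project D₁…D_5; terminal Gordon value at t=5 with g = 0.0363; discount at r = 0.086.
D_1 = 4.6379
D_2 = 5.3243
D_3 = 5.9579
D_4 = 6.6669
D_5 = 7.4603
TV_5 = 7.7311/(0.086−0.0363) = 155.5552
P₀ = Σ Dₜ/(1+r)ᵗ + TV_5/(1+r)^5 = 126.1442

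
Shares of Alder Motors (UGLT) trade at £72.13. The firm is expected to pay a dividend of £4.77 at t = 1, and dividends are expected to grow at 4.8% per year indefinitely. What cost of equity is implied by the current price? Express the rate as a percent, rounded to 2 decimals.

11.41%

Rearranging the constant-growth DDM: r = D₁/P₀ + g.
r = 4.7700 / 72.13 + 0.048 = 0.06613 + 0.048 = 0.11413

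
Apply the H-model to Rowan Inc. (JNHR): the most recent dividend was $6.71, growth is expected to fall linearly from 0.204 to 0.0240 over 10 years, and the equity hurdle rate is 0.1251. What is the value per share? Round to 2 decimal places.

$127.70

H-model: P₀ = D₀[(1+g_L) + H(g_S−g_L)]/(r−g_L), with H = 10/2 = 5.
P₀ = 6.71 × [(1+0.024) + 5×(0.204−0.024)] / (0.1251−0.024)
   = 6.71 × 1.9240 / 0.1011 = 127.6957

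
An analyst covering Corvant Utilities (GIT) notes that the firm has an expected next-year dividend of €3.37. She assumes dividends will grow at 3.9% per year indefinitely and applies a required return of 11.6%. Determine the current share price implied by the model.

€43.77

Gordon growth model: P₀ = D₁/(r − g), with D₁ = 3.37 given directly.
P₀ = 3.3700 / (0.116 − 0.039) = 3.3700 / 0.077 = 43.7662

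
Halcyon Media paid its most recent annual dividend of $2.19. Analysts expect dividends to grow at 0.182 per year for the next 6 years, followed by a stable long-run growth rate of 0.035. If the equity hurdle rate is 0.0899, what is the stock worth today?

Two-stage DDM. Project D₁…D_6 at 0.182, terminal growth 0.035, discount at r = 0.0899.
D_1 = 2.5886
D_2 = 3.0597
D_3 = 3.6166
D_4 = 4.2748
D_5 = 5.0528
D_6 = 5.9724
Terminal value at t=6: TV = D_7/(r−g) = 6.1814/(0.0899−0.035) = 112.5944
P₀ = 2.5886/(1+0.0899)^1 + 3.0597/(1+0.0899)^2 + 3.6166/(1+0.0899)^3 + 4.2748/(1+0.0899)^4 + 5.0528/(1+0.0899)^5 + 5.9724/(1+0.0899)^6 + 112.5944/(1+0.0899)^6 = 84.7957

$84.80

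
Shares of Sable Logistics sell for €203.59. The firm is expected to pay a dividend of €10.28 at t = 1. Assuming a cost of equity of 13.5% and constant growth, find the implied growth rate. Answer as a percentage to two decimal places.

From P₀ = D₁/(r − g), the implied growth is g = r − D₁/P₀.
g = 0.135 − 10.28/203.59 = 0.135 − 0.05049 = 0.08451

8.45%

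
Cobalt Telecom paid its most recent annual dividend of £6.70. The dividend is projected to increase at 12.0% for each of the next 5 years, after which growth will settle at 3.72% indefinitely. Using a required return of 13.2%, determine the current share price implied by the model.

Two-stage DDM. Project D₁…D_5 at 0.12, terminal growth 0.0372, discount at r = 0.132.
D_1 = 7.5040
D_2 = 8.4045
D_3 = 9.4130
D_4 = 10.5426
D_5 = 11.8077
Terminal value at t=5: TV = D_6/(r−g) = 12.2469/(0.132−0.0372) = 129.1871
P₀ = 7.5040/(1+0.132)^1 + 8.4045/(1+0.132)^2 + 9.4130/(1+0.132)^3 + 10.5426/(1+0.132)^4 + 11.8077/(1+0.132)^5 + 129.1871/(1+0.132)^5 = 101.9499

£101.95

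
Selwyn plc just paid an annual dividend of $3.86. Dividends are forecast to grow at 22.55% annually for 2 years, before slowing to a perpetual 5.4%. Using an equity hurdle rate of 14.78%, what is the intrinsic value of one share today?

$57.97

Two-stage DDM. Project D₁…D_2 at 0.2255, terminal growth 0.054, discount at r = 0.1478.
D_1 = 4.7304
D_2 = 5.7971
Terminal value at t=2: TV = D_3/(r−g) = 6.1102/(0.1478−0.054) = 65.1406
P₀ = 4.7304/(1+0.1478)^1 + 5.7971/(1+0.1478)^2 + 65.1406/(1+0.1478)^2 = 57.9662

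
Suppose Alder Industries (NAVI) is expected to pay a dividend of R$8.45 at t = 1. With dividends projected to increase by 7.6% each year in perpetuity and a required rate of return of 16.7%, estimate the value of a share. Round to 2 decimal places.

R$92.86

Gordon growth model: P₀ = D₁/(r − g), with D₁ = 8.45 given directly.
P₀ = 8.4500 / (0.167 − 0.076) = 8.4500 / 0.091 = 92.8571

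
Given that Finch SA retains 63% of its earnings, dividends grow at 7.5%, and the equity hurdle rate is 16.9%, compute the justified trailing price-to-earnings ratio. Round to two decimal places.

Payout ratio b = 1 − 0.63 = 0.37.
Justified trailing P/E = b(1+g)/(r−g) = 0.37×(1+0.075)/(0.169−0.075) = 4.2314

4.23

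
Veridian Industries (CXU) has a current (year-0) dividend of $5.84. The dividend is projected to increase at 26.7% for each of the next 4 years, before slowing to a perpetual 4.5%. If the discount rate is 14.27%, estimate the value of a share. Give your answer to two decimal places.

$124.85

Two-stage DDM. Project D₁…D_4 at 0.267, terminal growth 0.045, discount at r = 0.1427.
D_1 = 7.3993
D_2 = 9.3749
D_3 = 11.8780
D_4 = 15.0494
Terminal value at t=4: TV = D_5/(r−g) = 15.7266/(0.1427−0.045) = 160.9686
P₀ = 7.3993/(1+0.1427)^1 + 9.3749/(1+0.1427)^2 + 11.8780/(1+0.1427)^3 + 15.0494/(1+0.1427)^4 + 160.9686/(1+0.1427)^4 = 124.8507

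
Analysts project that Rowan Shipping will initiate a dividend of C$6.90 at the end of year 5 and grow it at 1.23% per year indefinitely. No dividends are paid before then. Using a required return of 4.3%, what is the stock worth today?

Deferred-dividend DDM. At t=4 the remaining stream is a growing perpetuity with first payment D_5 = 6.90.
V_4 = D_5/(r−g) = 6.90/(0.043−0.0123) = 224.7557
P₀ = V_4/(1+r)^4 = 224.7557/(1+0.043)^4 = 189.9212

C$189.92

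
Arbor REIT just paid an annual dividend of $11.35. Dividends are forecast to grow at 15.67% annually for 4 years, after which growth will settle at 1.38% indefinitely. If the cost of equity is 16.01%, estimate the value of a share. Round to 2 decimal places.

$122.80

Two-stage DDM. Project D₁…D_4 at 0.1567, terminal growth 0.0138, discount at r = 0.1601.
D_1 = 13.1285
D_2 = 15.1858
D_3 = 17.5654
D_4 = 20.3179
Terminal value at t=4: TV = D_5/(r−g) = 20.5983/(0.1601−0.0138) = 140.7948
P₀ = 13.1285/(1+0.1601)^1 + 15.1858/(1+0.1601)^2 + 17.5654/(1+0.1601)^3 + 20.3179/(1+0.1601)^4 + 140.7948/(1+0.1601)^4 = 122.8013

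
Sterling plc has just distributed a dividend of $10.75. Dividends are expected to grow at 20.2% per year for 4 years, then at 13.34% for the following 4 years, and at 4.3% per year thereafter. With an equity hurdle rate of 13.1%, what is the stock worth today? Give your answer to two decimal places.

$269.27

Three-stage DDM. Project D₁…D_8; terminal Gordon value at t=8 with g = 0.043; discount at r = 0.131.
D_1 = 12.9215
D_2 = 15.5316
D_3 = 18.6690
D_4 = 22.4402
D_5 = 25.4337
D_6 = 28.8266
D_7 = 32.6720
D_8 = 37.0305
TV_8 = 38.6228/(0.131−0.043) = 438.8952
P₀ = Σ Dₜ/(1+r)ᵗ + TV_8/(1+r)^8 = 269.2653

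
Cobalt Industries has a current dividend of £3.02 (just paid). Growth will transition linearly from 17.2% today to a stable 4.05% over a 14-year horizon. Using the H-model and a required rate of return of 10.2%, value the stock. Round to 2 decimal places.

H-model: P₀ = D₀[(1+g_L) + H(g_S−g_L)]/(r−g_L), with H = 14/2 = 7.
P₀ = 3.02 × [(1+0.0405) + 7×(0.172−0.0405)] / (0.102−0.0405)
   = 3.02 × 1.9610 / 0.0615 = 96.2963

£96.30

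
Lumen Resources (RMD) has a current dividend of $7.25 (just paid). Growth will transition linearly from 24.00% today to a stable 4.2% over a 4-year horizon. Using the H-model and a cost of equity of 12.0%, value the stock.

$133.66

H-model: P₀ = D₀[(1+g_L) + H(g_S−g_L)]/(r−g_L), with H = 4/2 = 2.
P₀ = 7.25 × [(1+0.042) + 2×(0.24−0.042)] / (0.12−0.042)
   = 7.25 × 1.4380 / 0.078 = 133.6603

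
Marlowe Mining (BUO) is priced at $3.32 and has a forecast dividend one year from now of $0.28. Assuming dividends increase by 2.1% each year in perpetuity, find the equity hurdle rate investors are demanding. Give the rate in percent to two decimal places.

10.53%

Rearranging the constant-growth DDM: r = D₁/P₀ + g.
r = 0.2800 / 3.32 + 0.021 = 0.08434 + 0.021 = 0.10534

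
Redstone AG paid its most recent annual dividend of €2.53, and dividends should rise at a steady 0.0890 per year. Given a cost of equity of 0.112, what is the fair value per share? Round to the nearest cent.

Gordon growth model: P₀ = D₁/(r − g). D₁ = 2.53 × (1 + 0.089) = 2.7552.
P₀ = 2.7552 / (0.112 − 0.089) = 2.7552 / 0.023 = 119.7900

€119.79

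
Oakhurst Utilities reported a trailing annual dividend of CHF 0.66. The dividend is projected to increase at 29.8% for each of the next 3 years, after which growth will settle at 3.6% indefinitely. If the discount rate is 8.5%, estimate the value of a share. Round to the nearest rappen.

CHF 26.76

Two-stage DDM. Project D₁…D_3 at 0.298, terminal growth 0.036, discount at r = 0.085.
D_1 = 0.8567
D_2 = 1.1120
D_3 = 1.4433
Terminal value at t=3: TV = D_4/(r−g) = 1.4953/(0.085−0.036) = 30.5163
P₀ = 0.8567/(1+0.085)^1 + 1.1120/(1+0.085)^2 + 1.4433/(1+0.085)^3 + 30.5163/(1+0.085)^3 = 26.7556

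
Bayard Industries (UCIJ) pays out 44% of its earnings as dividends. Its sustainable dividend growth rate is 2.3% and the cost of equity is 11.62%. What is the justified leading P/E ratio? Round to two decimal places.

Justified leading P/E = b/(r−g) = 0.44/(0.1162−0.023) = 4.7210

4.72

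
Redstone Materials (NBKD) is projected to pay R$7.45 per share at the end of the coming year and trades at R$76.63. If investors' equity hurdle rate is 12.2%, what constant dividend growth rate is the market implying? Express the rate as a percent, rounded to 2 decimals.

From P₀ = D₁/(r − g), the implied growth is g = r − D₁/P₀.
g = 0.122 − 7.45/76.63 = 0.122 − 0.09722 = 0.02478

2.48%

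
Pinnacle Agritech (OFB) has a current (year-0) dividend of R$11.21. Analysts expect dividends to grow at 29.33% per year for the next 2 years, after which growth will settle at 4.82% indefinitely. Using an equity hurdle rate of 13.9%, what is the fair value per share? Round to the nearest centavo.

Two-stage DDM. Project D₁…D_2 at 0.2933, terminal growth 0.0482, discount at r = 0.139.
D_1 = 14.4979
D_2 = 18.7501
Terminal value at t=2: TV = D_3/(r−g) = 19.6539/(0.139−0.0482) = 216.4524
P₀ = 14.4979/(1+0.139)^1 + 18.7501/(1+0.139)^2 + 216.4524/(1+0.139)^2 = 194.0273

R$194.03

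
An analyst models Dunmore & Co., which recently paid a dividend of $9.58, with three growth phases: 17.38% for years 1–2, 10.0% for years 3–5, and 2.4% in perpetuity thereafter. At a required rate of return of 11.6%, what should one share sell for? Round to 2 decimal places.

Three-stage DDM. Project D₁…D_5; terminal Gordon value at t=5 with g = 0.024; discount at r = 0.116.
D_1 = 11.2450
D_2 = 13.1994
D_3 = 14.5193
D_4 = 15.9713
D_5 = 17.5684
TV_5 = 17.9900/(0.116−0.024) = 195.5437
P₀ = Σ Dₜ/(1+r)ᵗ + TV_5/(1+r)^5 = 164.5249

$164.52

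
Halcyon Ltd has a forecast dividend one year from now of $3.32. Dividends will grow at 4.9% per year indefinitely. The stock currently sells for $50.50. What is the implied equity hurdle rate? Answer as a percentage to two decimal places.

Rearranging the constant-growth DDM: r = D₁/P₀ + g.
r = 3.3200 / 50.50 + 0.049 = 0.06574 + 0.049 = 0.11474

11.47%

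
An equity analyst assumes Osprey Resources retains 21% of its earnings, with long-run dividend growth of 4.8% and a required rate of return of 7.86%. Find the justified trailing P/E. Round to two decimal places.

27.06

Payout ratio b = 1 − 0.21 = 0.79.
Justified trailing P/E = b(1+g)/(r−g) = 0.79×(1+0.048)/(0.0786−0.048) = 27.0562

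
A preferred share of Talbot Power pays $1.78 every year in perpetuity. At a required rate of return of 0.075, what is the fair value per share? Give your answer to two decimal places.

$23.73

Zero-growth DDM (perpetuity): P₀ = D/r = 1.78 / 0.075 = 23.7333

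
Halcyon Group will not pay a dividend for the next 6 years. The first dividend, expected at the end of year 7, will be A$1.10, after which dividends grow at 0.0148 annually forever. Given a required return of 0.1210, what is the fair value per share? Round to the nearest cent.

Deferred-dividend DDM. At t=6 the remaining stream is a growing perpetuity with first payment D_7 = 1.10.
V_6 = D_7/(r−g) = 1.10/(0.121−0.0148) = 10.3578
P₀ = V_6/(1+r)^6 = 10.3578/(1+0.121)^6 = 5.2196

A$5.22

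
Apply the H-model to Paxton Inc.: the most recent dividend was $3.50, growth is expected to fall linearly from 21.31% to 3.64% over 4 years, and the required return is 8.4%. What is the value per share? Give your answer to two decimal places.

$102.19

H-model: P₀ = D₀[(1+g_L) + H(g_S−g_L)]/(r−g_L), with H = 4/2 = 2.
P₀ = 3.50 × [(1+0.0364) + 2×(0.2131−0.0364)] / (0.084−0.0364)
   = 3.50 × 1.3898 / 0.0476 = 102.1912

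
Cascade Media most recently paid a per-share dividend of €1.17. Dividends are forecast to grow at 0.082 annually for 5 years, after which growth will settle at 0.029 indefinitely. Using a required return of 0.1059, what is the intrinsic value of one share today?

€19.52

Two-stage DDM. Project D₁…D_5 at 0.082, terminal growth 0.029, discount at r = 0.1059.
D_1 = 1.2659
D_2 = 1.3697
D_3 = 1.4821
D_4 = 1.6036
D_5 = 1.7351
Terminal value at t=5: TV = D_6/(r−g) = 1.7854/(0.1059−0.029) = 23.2173
P₀ = 1.2659/(1+0.1059)^1 + 1.3697/(1+0.1059)^2 + 1.4821/(1+0.1059)^3 + 1.6036/(1+0.1059)^4 + 1.7351/(1+0.1059)^5 + 23.2173/(1+0.1059)^5 = 19.5171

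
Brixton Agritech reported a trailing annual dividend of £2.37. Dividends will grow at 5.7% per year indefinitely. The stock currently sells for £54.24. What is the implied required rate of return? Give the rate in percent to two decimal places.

10.32%

Rearranging the constant-growth DDM: r = D₁/P₀ + g.
D₁ = 2.37 × (1 + 0.057) = 2.5051.
r = 2.5051 / 54.24 + 0.057 = 0.04619 + 0.057 = 0.10319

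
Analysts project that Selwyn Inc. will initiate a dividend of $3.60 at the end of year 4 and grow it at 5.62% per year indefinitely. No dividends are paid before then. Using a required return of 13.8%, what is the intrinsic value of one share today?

Deferred-dividend DDM. At t=3 the remaining stream is a growing perpetuity with first payment D_4 = 3.60.
V_3 = D_4/(r−g) = 3.60/(0.138−0.0562) = 44.0098
P₀ = V_3/(1+r)^3 = 44.0098/(1+0.138)^3 = 29.8622

$29.86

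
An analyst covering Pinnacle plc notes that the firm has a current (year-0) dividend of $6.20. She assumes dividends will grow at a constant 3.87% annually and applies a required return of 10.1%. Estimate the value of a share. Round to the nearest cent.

Gordon growth model: P₀ = D₁/(r − g). D₁ = 6.20 × (1 + 0.0387) = 6.4399.
P₀ = 6.4399 / (0.101 − 0.0387) = 6.4399 / 0.0623 = 103.3698

$103.37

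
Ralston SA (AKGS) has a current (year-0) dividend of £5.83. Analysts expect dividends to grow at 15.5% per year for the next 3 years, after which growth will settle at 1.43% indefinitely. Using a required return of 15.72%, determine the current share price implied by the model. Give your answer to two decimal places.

£58.57

Two-stage DDM. Project D₁…D_3 at 0.155, terminal growth 0.0143, discount at r = 0.1572.
D_1 = 6.7336
D_2 = 7.7774
D_3 = 8.9829
Terminal value at t=3: TV = D_4/(r−g) = 9.1113/(0.1572−0.0143) = 63.7601
P₀ = 6.7336/(1+0.1572)^1 + 7.7774/(1+0.1572)^2 + 8.9829/(1+0.1572)^3 + 63.7601/(1+0.1572)^3 = 58.5692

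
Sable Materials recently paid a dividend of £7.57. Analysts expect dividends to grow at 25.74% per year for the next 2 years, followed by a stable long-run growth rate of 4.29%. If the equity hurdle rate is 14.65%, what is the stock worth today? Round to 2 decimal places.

Two-stage DDM. Project D₁…D_2 at 0.2574, terminal growth 0.0429, discount at r = 0.1465.
D_1 = 9.5185
D_2 = 11.9686
Terminal value at t=2: TV = D_3/(r−g) = 12.4820/(0.1465−0.0429) = 120.4830
P₀ = 9.5185/(1+0.1465)^1 + 11.9686/(1+0.1465)^2 + 120.4830/(1+0.1465)^2 = 109.0671

£109.07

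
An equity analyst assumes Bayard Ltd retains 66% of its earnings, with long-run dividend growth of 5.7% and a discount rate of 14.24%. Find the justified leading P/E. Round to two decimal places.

3.98

Payout ratio b = 1 − 0.66 = 0.34.
Justified leading P/E = b/(r−g) = 0.34/(0.1424−0.057) = 3.9813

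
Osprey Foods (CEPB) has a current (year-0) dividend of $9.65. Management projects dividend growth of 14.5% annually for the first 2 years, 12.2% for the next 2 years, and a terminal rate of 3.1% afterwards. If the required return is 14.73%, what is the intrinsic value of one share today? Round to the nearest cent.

$119.32

Three-stage DDM. Project D₁…D_4; terminal Gordon value at t=4 with g = 0.031; discount at r = 0.1473.
D_1 = 11.0493
D_2 = 12.6514
D_3 = 14.1949
D_4 = 15.9266
TV_4 = 16.4204/(0.1473−0.031) = 141.1897
P₀ = Σ Dₜ/(1+r)ᵗ + TV_4/(1+r)^4 = 119.3218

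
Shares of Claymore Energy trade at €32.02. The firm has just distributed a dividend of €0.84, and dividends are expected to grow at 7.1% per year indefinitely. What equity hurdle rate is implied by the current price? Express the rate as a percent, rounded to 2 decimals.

Rearranging the constant-growth DDM: r = D₁/P₀ + g.
D₁ = 0.84 × (1 + 0.071) = 0.8996.
r = 0.8996 / 32.02 + 0.071 = 0.02810 + 0.071 = 0.09910

9.91%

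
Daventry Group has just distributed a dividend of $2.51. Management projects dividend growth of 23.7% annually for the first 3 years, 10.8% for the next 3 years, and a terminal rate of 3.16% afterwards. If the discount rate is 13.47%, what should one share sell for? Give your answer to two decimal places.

$48.57

Three-stage DDM. Project D₁…D_6; terminal Gordon value at t=6 with g = 0.0316; discount at r = 0.1347.
D_1 = 3.1049
D_2 = 3.8407
D_3 = 4.7510
D_4 = 5.2641
D_5 = 5.8326
D_6 = 6.4625
TV_6 = 6.6667/(0.1347−0.0316) = 64.6628
P₀ = Σ Dₜ/(1+r)ᵗ + TV_6/(1+r)^6 = 48.5698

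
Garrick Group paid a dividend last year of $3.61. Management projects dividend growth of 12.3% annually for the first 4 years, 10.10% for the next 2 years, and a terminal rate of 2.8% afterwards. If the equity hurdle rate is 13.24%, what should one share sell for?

Three-stage DDM. Project D₁…D_6; terminal Gordon value at t=6 with g = 0.028; discount at r = 0.1324.
D_1 = 4.0540
D_2 = 4.5527
D_3 = 5.1127
D_4 = 5.7415
D_5 = 6.3214
D_6 = 6.9599
TV_6 = 7.1547/(0.1324−0.028) = 68.5320
P₀ = Σ Dₜ/(1+r)ᵗ + TV_6/(1+r)^6 = 53.3391

$53.34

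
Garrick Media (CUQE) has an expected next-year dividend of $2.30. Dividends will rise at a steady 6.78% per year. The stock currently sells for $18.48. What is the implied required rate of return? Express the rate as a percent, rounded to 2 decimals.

19.23%

Rearranging the constant-growth DDM: r = D₁/P₀ + g.
r = 2.3000 / 18.48 + 0.0678 = 0.12446 + 0.0678 = 0.19226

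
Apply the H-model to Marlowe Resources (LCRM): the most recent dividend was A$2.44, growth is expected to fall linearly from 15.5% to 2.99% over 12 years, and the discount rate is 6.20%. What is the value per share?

A$135.34

H-model: P₀ = D₀[(1+g_L) + H(g_S−g_L)]/(r−g_L), with H = 12/2 = 6.
P₀ = 2.44 × [(1+0.0299) + 6×(0.155−0.0299)] / (0.062−0.0299)
   = 2.44 × 1.7805 / 0.0321 = 135.3402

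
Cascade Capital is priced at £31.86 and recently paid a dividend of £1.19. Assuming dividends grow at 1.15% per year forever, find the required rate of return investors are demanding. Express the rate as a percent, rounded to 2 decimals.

Rearranging the constant-growth DDM: r = D₁/P₀ + g.
D₁ = 1.19 × (1 + 0.0115) = 1.2037.
r = 1.2037 / 31.86 + 0.0115 = 0.03778 + 0.0115 = 0.04928

4.93%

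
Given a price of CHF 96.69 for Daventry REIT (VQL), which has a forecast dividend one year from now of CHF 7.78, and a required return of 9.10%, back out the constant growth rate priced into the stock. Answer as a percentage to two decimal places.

From P₀ = D₁/(r − g), the implied growth is g = r − D₁/P₀.
g = 0.091 − 7.78/96.69 = 0.091 − 0.08046 = 0.01054

1.05%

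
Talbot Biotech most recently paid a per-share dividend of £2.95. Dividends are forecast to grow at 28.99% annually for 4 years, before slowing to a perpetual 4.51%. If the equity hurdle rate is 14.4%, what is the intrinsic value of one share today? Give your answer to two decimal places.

£66.46

Two-stage DDM. Project D₁…D_4 at 0.2899, terminal growth 0.0451, discount at r = 0.144.
D_1 = 3.8052
D_2 = 4.9083
D_3 = 6.3313
D_4 = 8.1667
Terminal value at t=4: TV = D_5/(r−g) = 8.5350/(0.144−0.0451) = 86.2994
P₀ = 3.8052/(1+0.144)^1 + 4.9083/(1+0.144)^2 + 6.3313/(1+0.144)^3 + 8.1667/(1+0.144)^4 + 86.2994/(1+0.144)^4 = 66.4588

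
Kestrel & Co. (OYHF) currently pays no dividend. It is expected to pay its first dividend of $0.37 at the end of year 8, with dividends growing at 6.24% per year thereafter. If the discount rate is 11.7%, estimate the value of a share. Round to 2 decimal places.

$3.12

Deferred-dividend DDM. At t=7 the remaining stream is a growing perpetuity with first payment D_8 = 0.37.
V_7 = D_8/(r−g) = 0.37/(0.117−0.0624) = 6.7766
P₀ = V_7/(1+r)^7 = 6.7766/(1+0.117)^7 = 3.1235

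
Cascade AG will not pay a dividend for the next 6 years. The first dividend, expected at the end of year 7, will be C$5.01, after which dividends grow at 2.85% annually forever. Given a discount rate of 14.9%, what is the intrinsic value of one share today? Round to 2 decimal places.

Deferred-dividend DDM. At t=6 the remaining stream is a growing perpetuity with first payment D_7 = 5.01.
V_6 = D_7/(r−g) = 5.01/(0.149−0.0285) = 41.5768
P₀ = V_6/(1+r)^6 = 41.5768/(1+0.149)^6 = 18.0688

C$18.07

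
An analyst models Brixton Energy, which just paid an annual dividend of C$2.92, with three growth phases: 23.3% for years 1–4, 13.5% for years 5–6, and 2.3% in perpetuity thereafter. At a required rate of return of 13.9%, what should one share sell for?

Three-stage DDM. Project D₁…D_6; terminal Gordon value at t=6 with g = 0.023; discount at r = 0.139.
D_1 = 3.6004
D_2 = 4.4392
D_3 = 5.4736
D_4 = 6.7489
D_5 = 7.6600
D_6 = 8.6941
TV_6 = 8.8941/(0.139−0.023) = 76.6734
P₀ = Σ Dₜ/(1+r)ᵗ + TV_6/(1+r)^6 = 57.3906

C$57.39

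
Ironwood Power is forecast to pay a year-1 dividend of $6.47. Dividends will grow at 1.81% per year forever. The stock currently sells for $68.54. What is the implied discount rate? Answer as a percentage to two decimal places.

11.25%

Rearranging the constant-growth DDM: r = D₁/P₀ + g.
r = 6.4700 / 68.54 + 0.0181 = 0.09440 + 0.0181 = 0.11250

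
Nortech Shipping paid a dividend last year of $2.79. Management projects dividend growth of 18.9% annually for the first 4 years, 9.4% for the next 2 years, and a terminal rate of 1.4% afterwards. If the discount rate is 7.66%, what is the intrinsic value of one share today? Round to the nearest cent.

Three-stage DDM. Project D₁…D_6; terminal Gordon value at t=6 with g = 0.014; discount at r = 0.0766.
D_1 = 3.3173
D_2 = 3.9443
D_3 = 4.6898
D_4 = 5.5761
D_5 = 6.1003
D_6 = 6.6737
TV_6 = 6.7671/(0.0766−0.014) = 108.1010
P₀ = Σ Dₜ/(1+r)ᵗ + TV_6/(1+r)^6 = 92.3198

$92.32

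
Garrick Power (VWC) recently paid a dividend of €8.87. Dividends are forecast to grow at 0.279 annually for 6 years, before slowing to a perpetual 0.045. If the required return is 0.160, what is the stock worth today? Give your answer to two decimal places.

Two-stage DDM. Project D₁…D_6 at 0.279, terminal growth 0.045, discount at r = 0.16.
D_1 = 11.3447
D_2 = 14.5099
D_3 = 18.5582
D_4 = 23.7359
D_5 = 30.3582
D_6 = 38.8282
Terminal value at t=6: TV = D_7/(r−g) = 40.5754/(0.16−0.045) = 352.8299
P₀ = 11.3447/(1+0.16)^1 + 14.5099/(1+0.16)^2 + 18.5582/(1+0.16)^3 + 23.7359/(1+0.16)^4 + 30.3582/(1+0.16)^5 + 38.8282/(1+0.16)^6 + 352.8299/(1+0.16)^6 = 220.7687

€220.77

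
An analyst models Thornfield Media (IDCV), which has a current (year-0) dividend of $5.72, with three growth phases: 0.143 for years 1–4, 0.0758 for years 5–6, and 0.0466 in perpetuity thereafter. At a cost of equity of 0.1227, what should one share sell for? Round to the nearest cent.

Three-stage DDM. Project D₁…D_6; terminal Gordon value at t=6 with g = 0.0466; discount at r = 0.1227.
D_1 = 6.5380
D_2 = 7.4729
D_3 = 8.5415
D_4 = 9.7629
D_5 = 10.5030
D_6 = 11.2991
TV_6 = 11.8256/(0.1227−0.0466) = 155.3961
P₀ = Σ Dₜ/(1+r)ᵗ + TV_6/(1+r)^6 = 113.0631

$113.06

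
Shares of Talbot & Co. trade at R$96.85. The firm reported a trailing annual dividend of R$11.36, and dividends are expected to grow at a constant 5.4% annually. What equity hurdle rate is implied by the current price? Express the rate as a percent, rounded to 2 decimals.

Rearranging the constant-growth DDM: r = D₁/P₀ + g.
D₁ = 11.36 × (1 + 0.054) = 11.9734.
r = 11.9734 / 96.85 + 0.054 = 0.12363 + 0.054 = 0.17763

17.76%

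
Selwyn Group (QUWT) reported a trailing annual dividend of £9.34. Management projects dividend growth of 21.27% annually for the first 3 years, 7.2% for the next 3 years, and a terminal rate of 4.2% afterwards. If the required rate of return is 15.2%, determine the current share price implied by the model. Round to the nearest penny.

Three-stage DDM. Project D₁…D_6; terminal Gordon value at t=6 with g = 0.042; discount at r = 0.152.
D_1 = 11.3266
D_2 = 13.7358
D_3 = 16.6574
D_4 = 17.8567
D_5 = 19.1424
D_6 = 20.5207
TV_6 = 21.3825/(0.152−0.042) = 194.3866
P₀ = Σ Dₜ/(1+r)ᵗ + TV_6/(1+r)^6 = 142.5984

£142.60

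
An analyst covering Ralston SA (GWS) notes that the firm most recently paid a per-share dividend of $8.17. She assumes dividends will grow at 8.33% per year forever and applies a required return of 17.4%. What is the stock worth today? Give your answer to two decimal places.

$97.58

Gordon growth model: P₀ = D₁/(r − g). D₁ = 8.17 × (1 + 0.0833) = 8.8506.
P₀ = 8.8506 / (0.174 − 0.0833) = 8.8506 / 0.0907 = 97.5806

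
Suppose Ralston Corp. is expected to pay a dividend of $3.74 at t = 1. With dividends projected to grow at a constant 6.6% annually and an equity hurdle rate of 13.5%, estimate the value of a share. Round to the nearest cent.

$54.20

Gordon growth model: P₀ = D₁/(r − g), with D₁ = 3.74 given directly.
P₀ = 3.7400 / (0.135 − 0.066) = 3.7400 / 0.069 = 54.2029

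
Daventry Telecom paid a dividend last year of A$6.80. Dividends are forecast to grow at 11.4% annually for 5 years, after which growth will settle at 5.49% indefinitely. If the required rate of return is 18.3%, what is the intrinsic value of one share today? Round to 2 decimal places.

Two-stage DDM. Project D₁…D_5 at 0.114, terminal growth 0.0549, discount at r = 0.183.
D_1 = 7.5752
D_2 = 8.4388
D_3 = 9.4008
D_4 = 10.4725
D_5 = 11.6663
Terminal value at t=5: TV = D_6/(r−g) = 12.3068/(0.183−0.0549) = 96.0720
P₀ = 7.5752/(1+0.183)^1 + 8.4388/(1+0.183)^2 + 9.4008/(1+0.183)^3 + 10.4725/(1+0.183)^4 + 11.6663/(1+0.183)^5 + 96.0720/(1+0.183)^5 = 69.9578

A$69.96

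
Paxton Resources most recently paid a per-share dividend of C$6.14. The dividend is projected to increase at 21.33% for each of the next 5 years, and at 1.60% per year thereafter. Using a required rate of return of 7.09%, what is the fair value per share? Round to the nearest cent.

Two-stage DDM. Project D₁…D_5 at 0.2133, terminal growth 0.016, discount at r = 0.0709.
D_1 = 7.4497
D_2 = 9.0387
D_3 = 10.9666
D_4 = 13.3058
D_5 = 16.1439
Terminal value at t=5: TV = D_6/(r−g) = 16.4022/(0.0709−0.016) = 298.7657
P₀ = 7.4497/(1+0.0709)^1 + 9.0387/(1+0.0709)^2 + 10.9666/(1+0.0709)^3 + 13.3058/(1+0.0709)^4 + 16.1439/(1+0.0709)^5 + 298.7657/(1+0.0709)^5 = 257.4686

C$257.47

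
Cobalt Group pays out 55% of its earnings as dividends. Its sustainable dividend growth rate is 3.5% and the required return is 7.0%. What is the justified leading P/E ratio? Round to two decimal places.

15.71

Justified leading P/E = b/(r−g) = 0.55/(0.07−0.035) = 15.7143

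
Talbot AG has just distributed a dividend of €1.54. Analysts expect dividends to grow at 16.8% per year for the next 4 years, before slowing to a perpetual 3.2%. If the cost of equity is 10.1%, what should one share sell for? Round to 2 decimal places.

Two-stage DDM. Project D₁…D_4 at 0.168, terminal growth 0.032, discount at r = 0.101.
D_1 = 1.7987
D_2 = 2.1009
D_3 = 2.4539
D_4 = 2.8661
Terminal value at t=4: TV = D_5/(r−g) = 2.9578/(0.101−0.032) = 42.8670
P₀ = 1.7987/(1+0.101)^1 + 2.1009/(1+0.101)^2 + 2.4539/(1+0.101)^3 + 2.8661/(1+0.101)^4 + 42.8670/(1+0.101)^4 = 36.3284

€36.33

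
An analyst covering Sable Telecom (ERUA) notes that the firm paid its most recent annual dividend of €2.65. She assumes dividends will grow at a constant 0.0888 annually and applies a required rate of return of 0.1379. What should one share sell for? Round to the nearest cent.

Gordon growth model: P₀ = D₁/(r − g). D₁ = 2.65 × (1 + 0.0888) = 2.8853.
P₀ = 2.8853 / (0.1379 − 0.0888) = 2.8853 / 0.0491 = 58.7642

€58.76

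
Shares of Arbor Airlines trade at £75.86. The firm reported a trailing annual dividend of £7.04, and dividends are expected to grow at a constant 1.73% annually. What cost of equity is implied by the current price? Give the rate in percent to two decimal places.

Rearranging the constant-growth DDM: r = D₁/P₀ + g.
D₁ = 7.04 × (1 + 0.0173) = 7.1618.
r = 7.1618 / 75.86 + 0.0173 = 0.09441 + 0.0173 = 0.11171

11.17%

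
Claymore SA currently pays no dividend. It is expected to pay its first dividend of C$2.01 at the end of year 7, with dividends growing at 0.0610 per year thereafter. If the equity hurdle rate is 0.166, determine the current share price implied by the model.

Deferred-dividend DDM. At t=6 the remaining stream is a growing perpetuity with first payment D_7 = 2.01.
V_6 = D_7/(r−g) = 2.01/(0.166−0.061) = 19.1429
P₀ = V_6/(1+r)^6 = 19.1429/(1+0.166)^6 = 7.6176

C$7.62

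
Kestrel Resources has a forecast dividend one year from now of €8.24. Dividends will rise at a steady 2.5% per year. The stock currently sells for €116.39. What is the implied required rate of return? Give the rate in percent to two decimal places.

Rearranging the constant-growth DDM: r = D₁/P₀ + g.
r = 8.2400 / 116.39 + 0.025 = 0.07080 + 0.025 = 0.09580

9.58%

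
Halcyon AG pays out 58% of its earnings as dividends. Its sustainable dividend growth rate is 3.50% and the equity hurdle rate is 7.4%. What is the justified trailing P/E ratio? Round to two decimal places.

15.39

Justified trailing P/E = b(1+g)/(r−g) = 0.58×(1+0.035)/(0.074−0.035) = 15.3923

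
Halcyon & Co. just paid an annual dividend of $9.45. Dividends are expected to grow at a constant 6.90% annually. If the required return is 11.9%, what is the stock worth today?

Gordon growth model: P₀ = D₁/(r − g). D₁ = 9.45 × (1 + 0.069) = 10.1020.
P₀ = 10.1020 / (0.119 − 0.069) = 10.1020 / 0.05 = 202.0410

$202.04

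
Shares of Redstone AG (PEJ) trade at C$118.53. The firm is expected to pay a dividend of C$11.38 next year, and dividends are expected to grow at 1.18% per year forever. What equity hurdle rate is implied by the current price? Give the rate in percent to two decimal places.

Rearranging the constant-growth DDM: r = D₁/P₀ + g.
r = 11.3800 / 118.53 + 0.0118 = 0.09601 + 0.0118 = 0.10781

10.78%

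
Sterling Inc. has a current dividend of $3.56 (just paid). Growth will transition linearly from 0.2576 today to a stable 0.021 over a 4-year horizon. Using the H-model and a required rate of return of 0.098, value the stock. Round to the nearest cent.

$69.08

H-model: P₀ = D₀[(1+g_L) + H(g_S−g_L)]/(r−g_L), with H = 4/2 = 2.
P₀ = 3.56 × [(1+0.021) + 2×(0.2576−0.021)] / (0.098−0.021)
   = 3.56 × 1.4942 / 0.077 = 69.0825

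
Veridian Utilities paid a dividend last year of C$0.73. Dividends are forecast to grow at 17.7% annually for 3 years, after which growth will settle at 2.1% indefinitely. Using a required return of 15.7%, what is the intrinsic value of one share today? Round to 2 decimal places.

Two-stage DDM. Project D₁…D_3 at 0.177, terminal growth 0.021, discount at r = 0.157.
D_1 = 0.8592
D_2 = 1.0113
D_3 = 1.1903
Terminal value at t=3: TV = D_4/(r−g) = 1.2153/(0.157−0.021) = 8.9359
P₀ = 0.8592/(1+0.157)^1 + 1.0113/(1+0.157)^2 + 1.1903/(1+0.157)^3 + 8.9359/(1+0.157)^3 = 8.0361

C$8.04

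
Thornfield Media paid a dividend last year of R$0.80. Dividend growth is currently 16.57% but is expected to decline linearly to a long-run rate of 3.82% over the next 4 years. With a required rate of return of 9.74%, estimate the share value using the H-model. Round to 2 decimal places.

H-model: P₀ = D₀[(1+g_L) + H(g_S−g_L)]/(r−g_L), with H = 4/2 = 2.
P₀ = 0.80 × [(1+0.0382) + 2×(0.1657−0.0382)] / (0.0974−0.0382)
   = 0.80 × 1.2932 / 0.0592 = 17.4757

R$17.48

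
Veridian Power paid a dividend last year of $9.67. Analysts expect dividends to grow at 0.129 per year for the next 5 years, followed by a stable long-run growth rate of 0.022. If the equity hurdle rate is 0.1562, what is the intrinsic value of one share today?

Two-stage DDM. Project D₁…D_5 at 0.129, terminal growth 0.022, discount at r = 0.1562.
D_1 = 10.9174
D_2 = 12.3258
D_3 = 13.9158
D_4 = 15.7109
D_5 = 17.7377
Terminal value at t=5: TV = D_6/(r−g) = 18.1279/(0.1562−0.022) = 135.0811
P₀ = 10.9174/(1+0.1562)^1 + 12.3258/(1+0.1562)^2 + 13.9158/(1+0.1562)^3 + 15.7109/(1+0.1562)^4 + 17.7377/(1+0.1562)^5 + 135.0811/(1+0.1562)^5 = 110.4205

$110.42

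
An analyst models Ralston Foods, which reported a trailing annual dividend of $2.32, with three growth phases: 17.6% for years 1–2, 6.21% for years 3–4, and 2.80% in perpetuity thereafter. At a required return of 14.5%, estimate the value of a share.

$27.71

Three-stage DDM. Project D₁…D_4; terminal Gordon value at t=4 with g = 0.028; discount at r = 0.145.
D_1 = 2.7283
D_2 = 3.2085
D_3 = 3.4078
D_4 = 3.6194
TV_4 = 3.7207/(0.145−0.028) = 31.8010
P₀ = Σ Dₜ/(1+r)ᵗ + TV_4/(1+r)^4 = 27.7080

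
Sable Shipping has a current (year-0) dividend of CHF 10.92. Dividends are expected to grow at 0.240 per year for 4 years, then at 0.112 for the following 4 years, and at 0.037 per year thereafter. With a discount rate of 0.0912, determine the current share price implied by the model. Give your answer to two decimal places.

Three-stage DDM. Project D₁…D_8; terminal Gordon value at t=8 with g = 0.037; discount at r = 0.0912.
D_1 = 13.5408
D_2 = 16.7906
D_3 = 20.8203
D_4 = 25.8172
D_5 = 28.7087
D_6 = 31.9241
D_7 = 35.4996
D_8 = 39.4756
TV_8 = 40.9362/(0.0912−0.037) = 755.2800
P₀ = Σ Dₜ/(1+r)ᵗ + TV_8/(1+r)^8 = 512.8461

CHF 512.85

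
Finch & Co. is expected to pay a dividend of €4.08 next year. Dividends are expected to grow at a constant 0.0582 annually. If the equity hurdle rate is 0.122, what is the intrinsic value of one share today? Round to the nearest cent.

€63.95

Gordon growth model: P₀ = D₁/(r − g), with D₁ = 4.08 given directly.
P₀ = 4.0800 / (0.122 − 0.0582) = 4.0800 / 0.0638 = 63.9498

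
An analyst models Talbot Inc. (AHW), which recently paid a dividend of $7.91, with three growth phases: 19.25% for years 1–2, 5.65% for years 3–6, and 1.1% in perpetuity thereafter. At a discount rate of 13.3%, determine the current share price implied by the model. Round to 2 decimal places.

$101.51

Three-stage DDM. Project D₁…D_6; terminal Gordon value at t=6 with g = 0.011; discount at r = 0.133.
D_1 = 9.4327
D_2 = 11.2485
D_3 = 11.8840
D_4 = 12.5554
D_5 = 13.2648
D_6 = 14.0143
TV_6 = 14.1685/(0.133−0.011) = 116.1349
P₀ = Σ Dₜ/(1+r)ᵗ + TV_6/(1+r)^6 = 101.5095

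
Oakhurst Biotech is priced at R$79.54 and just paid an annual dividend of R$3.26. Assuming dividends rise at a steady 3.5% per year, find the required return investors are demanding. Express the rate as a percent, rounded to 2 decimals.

Rearranging the constant-growth DDM: r = D₁/P₀ + g.
D₁ = 3.26 × (1 + 0.035) = 3.3741.
r = 3.3741 / 79.54 + 0.035 = 0.04242 + 0.035 = 0.07742

7.74%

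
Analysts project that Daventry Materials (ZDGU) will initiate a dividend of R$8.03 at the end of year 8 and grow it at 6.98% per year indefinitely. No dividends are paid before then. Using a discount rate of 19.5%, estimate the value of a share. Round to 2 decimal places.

R$18.43

Deferred-dividend DDM. At t=7 the remaining stream is a growing perpetuity with first payment D_8 = 8.03.
V_7 = D_8/(r−g) = 8.03/(0.195−0.0698) = 64.1374
P₀ = V_7/(1+r)^7 = 64.1374/(1+0.195)^7 = 18.4304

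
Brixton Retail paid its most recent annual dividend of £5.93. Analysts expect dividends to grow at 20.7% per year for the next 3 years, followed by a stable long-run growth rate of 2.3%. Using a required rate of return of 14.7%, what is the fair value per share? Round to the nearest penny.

Two-stage DDM. Project D₁…D_3 at 0.207, terminal growth 0.023, discount at r = 0.147.
D_1 = 7.1575
D_2 = 8.6391
D_3 = 10.4274
Terminal value at t=3: TV = D_4/(r−g) = 10.6672/(0.147−0.023) = 86.0261
P₀ = 7.1575/(1+0.147)^1 + 8.6391/(1+0.147)^2 + 10.4274/(1+0.147)^3 + 86.0261/(1+0.147)^3 = 76.7255

£76.73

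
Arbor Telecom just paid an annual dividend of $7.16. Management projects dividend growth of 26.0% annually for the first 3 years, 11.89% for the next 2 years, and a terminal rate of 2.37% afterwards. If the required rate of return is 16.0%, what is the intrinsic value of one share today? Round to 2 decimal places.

$106.91

Three-stage DDM. Project D₁…D_5; terminal Gordon value at t=5 with g = 0.0237; discount at r = 0.16.
D_1 = 9.0216
D_2 = 11.3672
D_3 = 14.3227
D_4 = 16.0257
D_5 = 17.9311
TV_5 = 18.3561/(0.16−0.0237) = 134.6741
P₀ = Σ Dₜ/(1+r)ᵗ + TV_5/(1+r)^5 = 106.9090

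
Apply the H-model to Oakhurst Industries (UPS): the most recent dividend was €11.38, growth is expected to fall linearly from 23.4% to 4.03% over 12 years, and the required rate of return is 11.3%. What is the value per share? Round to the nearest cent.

H-model: P₀ = D₀[(1+g_L) + H(g_S−g_L)]/(r−g_L), with H = 12/2 = 6.
P₀ = 11.38 × [(1+0.0403) + 6×(0.234−0.0403)] / (0.113−0.0403)
   = 11.38 × 2.2025 / 0.0727 = 344.7655

€344.77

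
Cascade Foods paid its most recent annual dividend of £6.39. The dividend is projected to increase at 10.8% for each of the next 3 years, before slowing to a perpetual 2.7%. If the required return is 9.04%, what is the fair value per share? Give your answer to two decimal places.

Two-stage DDM. Project D₁…D_3 at 0.108, terminal growth 0.027, discount at r = 0.0904.
D_1 = 7.0801
D_2 = 7.8448
D_3 = 8.6920
Terminal value at t=3: TV = D_4/(r−g) = 8.9267/(0.0904−0.027) = 140.7996
P₀ = 7.0801/(1+0.0904)^1 + 7.8448/(1+0.0904)^2 + 8.6920/(1+0.0904)^3 + 140.7996/(1+0.0904)^3 = 128.3990

£128.40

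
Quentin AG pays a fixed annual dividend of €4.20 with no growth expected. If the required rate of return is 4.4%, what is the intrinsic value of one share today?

Zero-growth DDM (perpetuity): P₀ = D/r = 4.20 / 0.044 = 95.4545

€95.45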